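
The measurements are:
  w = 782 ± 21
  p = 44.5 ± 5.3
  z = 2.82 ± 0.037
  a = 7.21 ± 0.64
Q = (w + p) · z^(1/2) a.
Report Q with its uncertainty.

10000 ± 928

Let u = w + p = 826. δu = √(δw² + δp²) = √(441 + 28.1) = 21.7, so δu/u = 0.0262.
Q is then a monomial in u, z, a:
δQ/Q = √((δu/u)² + (½·δz/z)² + (1·δa/a)²) = √(0.000687 + 4.3e-05 + 0.00788) = 0.0928
Q = 10000, so δQ = 0.0928 × 10000 = 928.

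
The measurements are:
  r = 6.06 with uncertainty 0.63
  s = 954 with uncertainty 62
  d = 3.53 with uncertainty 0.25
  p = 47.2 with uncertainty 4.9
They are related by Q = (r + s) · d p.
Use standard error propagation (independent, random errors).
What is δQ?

Let u = r + s = 960. δu = √(δr² + δs²) = √(0.397 + 3840) = 62.0, so δu/u = 0.0646.
Q is then a monomial in u, d, p:
δQ/Q = √((δu/u)² + (1·δd/d)² + (1·δp/p)²) = √(0.00417 + 0.00502 + 0.0108) = 0.141
Q = 1.6e+05, so δQ = 0.141 × 1.6e+05 = 22600.

22600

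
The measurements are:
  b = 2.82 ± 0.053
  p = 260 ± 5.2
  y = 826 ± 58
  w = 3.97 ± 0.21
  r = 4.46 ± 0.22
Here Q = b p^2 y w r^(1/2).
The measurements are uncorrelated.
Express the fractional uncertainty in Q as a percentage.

10.1%

Since Q is a product/quotient, work with relative uncertainties:
  (1·δb/b)² = (1×0.0188)² = 0.000353;  (2·δp/p)² = (2×0.0200)² = 0.00160;  (1·δy/y)² = (1×0.0702)² = 0.00493;  (1·δw/w)² = (1×0.0529)² = 0.00280;  (½·δr/r)² = (0.5×0.0493)² = 0.000608
δQ/Q = √(0.0103) = 0.101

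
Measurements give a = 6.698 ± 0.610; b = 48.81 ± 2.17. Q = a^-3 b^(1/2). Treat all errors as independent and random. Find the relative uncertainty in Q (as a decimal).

Relative error in a monomial: (δQ/Q)² = Σ (nᵢ · δxᵢ/xᵢ)².
  (-3·δa/a)² = (-3×0.0911)² = 0.0746;  (½·δb/b)² = (0.5×0.0445)² = 0.000494
δQ/Q = √(0.0751) = 0.274

0.274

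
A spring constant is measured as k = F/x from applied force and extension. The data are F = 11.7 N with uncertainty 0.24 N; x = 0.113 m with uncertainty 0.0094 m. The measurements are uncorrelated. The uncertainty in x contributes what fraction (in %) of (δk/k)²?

94.3%

(δk/k)² = (1·δF/F)² + (-1·δx/x)²
  F term: (1×0.0205)² = 0.000421
  x term: (-1×0.0832)² = 0.00692
Total = 0.00734. Share from x = 0.00692/0.00734 = 0.943.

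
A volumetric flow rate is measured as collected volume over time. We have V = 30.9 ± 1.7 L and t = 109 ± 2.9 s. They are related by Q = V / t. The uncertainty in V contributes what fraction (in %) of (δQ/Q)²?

81.0%

(δQ/Q)² = (1·δV/V)² + (-1·δt/t)²
  V term: (1×0.0550)² = 0.00303
  t term: (-1×0.0266)² = 0.000708
Total = 0.00373. Share from V = 0.00303/0.00373 = 0.810.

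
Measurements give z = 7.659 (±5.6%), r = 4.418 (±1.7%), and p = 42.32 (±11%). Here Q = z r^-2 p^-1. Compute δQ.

Products/powers → add relative errors in quadrature, weighted by exponent:
  (1·δz/z)² = (1×0.0560)² = 0.00314;  (-2·δr/r)² = (-2×0.0170)² = 0.00116;  (-1·δp/p)² = (-1×0.110)² = 0.0121
δQ/Q = √(0.0164) = 0.128
Q = 0.009272, so δQ = 0.128 × 0.009272 = 0.00119.

0.00119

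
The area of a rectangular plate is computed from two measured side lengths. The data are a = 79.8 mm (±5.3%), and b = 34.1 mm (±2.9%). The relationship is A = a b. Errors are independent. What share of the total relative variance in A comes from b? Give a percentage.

23.0%

(δA/A)² = (1·δa/a)² + (1·δb/b)²
  a term: (1×0.0530)² = 0.00281
  b term: (1×0.0290)² = 0.000841
Total = 0.00365. Share from b = 0.000841/0.00365 = 0.230.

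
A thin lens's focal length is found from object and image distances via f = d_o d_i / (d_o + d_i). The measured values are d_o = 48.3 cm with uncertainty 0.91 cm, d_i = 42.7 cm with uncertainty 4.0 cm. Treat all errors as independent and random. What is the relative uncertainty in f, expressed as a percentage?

∂f/∂d_o = (d_i/(d_o+d_i))² = 0.220;  ∂f/∂d_i = (d_o/(d_o+d_i))² = 0.282
δf = √((∂f/∂d_o · δd_o)² + (∂f/∂d_i · δd_i)²) = √(0.0401 + 1.27) = 1.14 cm
f = 22.7 cm, so δf/f = 1.14/22.7 = 0.0505.

5.05%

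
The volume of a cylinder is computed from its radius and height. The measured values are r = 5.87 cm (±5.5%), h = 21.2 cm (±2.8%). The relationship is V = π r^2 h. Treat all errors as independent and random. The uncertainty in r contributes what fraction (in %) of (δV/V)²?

93.9%

(δV/V)² = (2·δr/r)² + (1·δh/h)²
  r term: (2×0.0550)² = 0.0121
  h term: (1×0.0280)² = 0.000784
Total = 0.0129. Share from r = 0.0121/0.0129 = 0.939.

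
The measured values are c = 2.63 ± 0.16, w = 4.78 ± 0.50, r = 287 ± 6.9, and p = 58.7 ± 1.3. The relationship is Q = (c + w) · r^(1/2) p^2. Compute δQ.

36500

Let u = c + w = 7.41. δu = √(δc² + δw²) = √(0.0256 + 0.250) = 0.525, so δu/u = 0.0708.
Q is then a monomial in u, r, p:
δQ/Q = √((δu/u)² + (½·δr/r)² + (2·δp/p)²) = √(0.00502 + 0.000145 + 0.00196) = 0.0844
Q = 4.33e+05, so δQ = 0.0844 × 4.33e+05 = 36500.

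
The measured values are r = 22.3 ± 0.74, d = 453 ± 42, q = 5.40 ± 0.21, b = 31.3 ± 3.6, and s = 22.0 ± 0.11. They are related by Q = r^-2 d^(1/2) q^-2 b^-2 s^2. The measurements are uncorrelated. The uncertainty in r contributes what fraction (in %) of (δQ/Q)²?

6.71%

(δQ/Q)² = (-2·δr/r)² + (½·δd/d)² + (-2·δq/q)² + (-2·δb/b)² + (2·δs/s)²
  r term: (-2×0.0332)² = 0.00440
  d term: (0.5×0.0927)² = 0.00215
  q term: (-2×0.0389)² = 0.00605
  b term: (-2×0.115)² = 0.0529
  s term: (2×0.00500)² = 0.000100
Total = 0.0656. Share from r = 0.00440/0.0656 = 0.0671.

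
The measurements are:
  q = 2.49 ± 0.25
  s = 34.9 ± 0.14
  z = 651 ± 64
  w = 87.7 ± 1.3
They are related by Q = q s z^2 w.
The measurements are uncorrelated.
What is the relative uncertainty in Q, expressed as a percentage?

22.1%

Each factor contributes (exponent × relative error)² to (δQ/Q)²:
  (1·δq/q)² = (1×0.100)² = 0.0101;  (1·δs/s)² = (1×0.00401)² = 1.61e-05;  (2·δz/z)² = (2×0.0983)² = 0.0387;  (1·δw/w)² = (1×0.0148)² = 0.000220
δQ/Q = √(0.0490) = 0.221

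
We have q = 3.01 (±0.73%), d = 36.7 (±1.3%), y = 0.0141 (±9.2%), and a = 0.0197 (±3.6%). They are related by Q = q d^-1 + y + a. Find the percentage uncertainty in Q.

1.66%

Let p = q·d^-1 = 0.0820. δp/p = √((1·δq/q)² + (-1·δd/d)²) = √(5.33e-05 + 0.000169) = 0.0149, so δp = 0.00122.
Q = p + y + a: δQ = √(δp² + δy² + δa²) = √(1.5e-06 + 1.68e-06 + 5.03e-07) = 0.00192
Q = 0.116, so δQ/Q = 0.00192/0.116 = 0.0166.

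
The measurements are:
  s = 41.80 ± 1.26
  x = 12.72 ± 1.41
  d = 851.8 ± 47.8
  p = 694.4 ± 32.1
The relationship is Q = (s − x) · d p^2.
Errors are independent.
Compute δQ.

1.51e+09

Let u = s − x = 29.08. δu = √(δs² + δx²) = √(1.59 + 1.99) = 1.89, so δu/u = 0.0650.
Q is then a monomial in u, d, p:
δQ/Q = √((δu/u)² + (1·δd/d)² + (2·δp/p)²) = √(0.00423 + 0.00315 + 0.00855) = 0.126
Q = 1.194e+10, so δQ = 0.126 × 1.194e+10 = 1.51e+09.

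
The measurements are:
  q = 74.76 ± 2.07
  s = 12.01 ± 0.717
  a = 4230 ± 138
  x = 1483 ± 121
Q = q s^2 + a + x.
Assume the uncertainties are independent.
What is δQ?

1330

Let p = q·s^2 = 10780. δp/p = √((1·δq/q)² + (2·δs/s)²) = √(0.000767 + 0.0143) = 0.123, so δp = 1320.
Q = p + a + x: δQ = √(δp² + δa² + δx²) = √(1.75e+06 + 19000 + 14600) = 1330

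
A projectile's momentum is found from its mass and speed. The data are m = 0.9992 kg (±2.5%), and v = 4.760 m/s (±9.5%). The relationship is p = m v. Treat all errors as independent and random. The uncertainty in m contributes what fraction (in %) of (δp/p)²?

6.48%

(δp/p)² = (1·δm/m)² + (1·δv/v)²
  m term: (1×0.0250)² = 0.000625
  v term: (1×0.0950)² = 0.00903
Total = 0.00965. Share from m = 0.000625/0.00965 = 0.0648.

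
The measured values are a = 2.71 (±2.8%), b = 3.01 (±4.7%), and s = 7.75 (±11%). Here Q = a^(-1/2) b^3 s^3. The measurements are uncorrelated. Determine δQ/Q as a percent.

Each factor contributes (exponent × relative error)² to (δQ/Q)²:
  (−½·δa/a)² = (-0.5×0.0280)² = 0.000196;  (3·δb/b)² = (3×0.0470)² = 0.0199;  (3·δs/s)² = (3×0.110)² = 0.109
δQ/Q = √(0.129) = 0.359

35.9%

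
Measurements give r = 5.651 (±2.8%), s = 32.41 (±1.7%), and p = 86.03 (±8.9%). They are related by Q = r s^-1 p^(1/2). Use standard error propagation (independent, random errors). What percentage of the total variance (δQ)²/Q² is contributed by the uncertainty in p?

64.9%

(δQ/Q)² = (1·δr/r)² + (-1·δs/s)² + (½·δp/p)²
  r term: (1×0.0280)² = 0.000784
  s term: (-1×0.0170)² = 0.000289
  p term: (0.5×0.0890)² = 0.00198
Total = 0.00305. Share from p = 0.00198/0.00305 = 0.649.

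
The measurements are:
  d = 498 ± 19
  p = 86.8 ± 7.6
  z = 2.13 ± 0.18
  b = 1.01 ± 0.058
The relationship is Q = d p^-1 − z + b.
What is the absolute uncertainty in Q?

Let w = d·p^-1 = 5.74. δw/w = √((1·δd/d)² + (-1·δp/p)²) = √(0.00146 + 0.00767) = 0.0955, so δw = 0.548.
Q = w − z + b: δQ = √(δw² + δz² + δb²) = √(0.300 + 0.0324 + 0.00336) = 0.580

0.580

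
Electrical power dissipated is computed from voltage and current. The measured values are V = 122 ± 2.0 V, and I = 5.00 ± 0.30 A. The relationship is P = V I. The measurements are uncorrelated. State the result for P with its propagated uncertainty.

610 ± 37.9 W

For a monomial P ∝ V, I, fractional errors add in quadrature:
  (1·δV/V)² = (1×0.0164)² = 0.000269;  (1·δI/I)² = (1×0.0600)² = 0.00360
δP/P = √(0.00387) = 0.0622
P = 610 W, so δP = 0.0622 × 610 = 37.9 W.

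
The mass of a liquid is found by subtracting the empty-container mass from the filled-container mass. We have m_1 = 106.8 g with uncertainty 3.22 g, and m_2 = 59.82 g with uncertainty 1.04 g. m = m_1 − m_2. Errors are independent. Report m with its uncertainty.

Sums and differences: (δm)² = Σ (cᵢ δxᵢ)².
  (δm_1)² = 10.4;  (δm_2)² = 1.08
δm = √(11.5) = 3.38 g
m = 46.98 g.

46.98 ± 3.38 g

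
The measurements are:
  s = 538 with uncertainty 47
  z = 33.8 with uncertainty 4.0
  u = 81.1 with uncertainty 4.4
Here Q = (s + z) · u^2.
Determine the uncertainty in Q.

5.13e+05

Let w = s + z = 572. δw = √(δs² + δz²) = √(2210 + 16.0) = 47.2, so δw/w = 0.0825.
Q is then a monomial in w, u:
δQ/Q = √((δw/w)² + (2·δu/u)²) = √(0.00681 + 0.0118) = 0.136
Q = 3.76e+06, so δQ = 0.136 × 3.76e+06 = 5.13e+05.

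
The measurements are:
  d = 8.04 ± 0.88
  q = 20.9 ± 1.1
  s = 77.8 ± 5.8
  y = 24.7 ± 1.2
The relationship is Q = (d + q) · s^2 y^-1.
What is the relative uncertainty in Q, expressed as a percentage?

16.4%

Let u = d + q = 28.9. δu = √(δd² + δq²) = √(0.774 + 1.21) = 1.41, so δu/u = 0.0487.
Q is then a monomial in u, s, y:
δQ/Q = √((δu/u)² + (2·δs/s)² + (-1·δy/y)²) = √(0.00237 + 0.0222 + 0.00236) = 0.164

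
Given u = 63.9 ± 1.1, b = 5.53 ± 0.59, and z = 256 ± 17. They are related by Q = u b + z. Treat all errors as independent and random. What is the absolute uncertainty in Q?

Let p = u·b = 353. δp/p = √((1·δu/u)² + (1·δb/b)²) = √(0.000296 + 0.0114) = 0.108, so δp = 38.2.
Q = p + z: δQ = √(δp² + δz²) = √(1460 + 289) = 41.8

41.8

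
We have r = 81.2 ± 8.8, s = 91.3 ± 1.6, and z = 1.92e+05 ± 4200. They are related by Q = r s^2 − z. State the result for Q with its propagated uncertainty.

Let p = r·s^2 = 6.77e+05. δp/p = √((1·δr/r)² + (2·δs/s)²) = √(0.0117 + 0.00123) = 0.114, so δp = 77100.
Q = p − z: δQ = √(δp² + δz²) = √(5.94e+09 + 1.76e+07) = 77200
Q = 4.85e+05.

(4.85 ± 0.772) × 10^5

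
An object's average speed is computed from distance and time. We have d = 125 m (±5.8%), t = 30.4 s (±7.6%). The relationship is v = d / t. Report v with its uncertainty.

Products/powers → add relative errors in quadrature, weighted by exponent:
  (1·δd/d)² = (1×0.0580)² = 0.00336;  (-1·δt/t)² = (-1×0.0760)² = 0.00578
δv/v = √(0.00914) = 0.0956
v = 4.11 m/s, so δv = 0.0956 × 4.11 = 0.393 m/s.

4.11 ± 0.393 m/s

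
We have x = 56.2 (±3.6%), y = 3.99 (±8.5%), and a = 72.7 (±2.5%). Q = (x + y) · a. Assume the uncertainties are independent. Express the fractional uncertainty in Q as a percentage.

Let u = x + y = 60.2. δu = √(δx² + δy²) = √(4.09 + 0.115) = 2.05, so δu/u = 0.0341.
Q is then a monomial in u, a:
δQ/Q = √((δu/u)² + (1·δa/a)²) = √(0.00116 + 0.000625) = 0.0423

4.23%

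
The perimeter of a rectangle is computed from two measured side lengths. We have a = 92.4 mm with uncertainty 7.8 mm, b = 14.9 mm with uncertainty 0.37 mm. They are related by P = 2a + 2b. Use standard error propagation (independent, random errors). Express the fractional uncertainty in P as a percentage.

Each term contributes (cᵢ δxᵢ)² to (δP)²:
  (2·δa)² = 243;  (2·δb)² = 0.548
δP = √(244) = 15.6 mm
P = 215 mm, so δP/P = 15.6/215 = 0.0728.

7.28%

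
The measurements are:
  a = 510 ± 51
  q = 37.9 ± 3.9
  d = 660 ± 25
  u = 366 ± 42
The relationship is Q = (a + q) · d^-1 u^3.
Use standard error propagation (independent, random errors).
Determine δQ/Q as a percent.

35.9%

Let w = a + q = 548. δw = √(δa² + δq²) = √(2600 + 15.2) = 51.1, so δw/w = 0.0934.
Q is then a monomial in w, d, u:
δQ/Q = √((δw/w)² + (-1·δd/d)² + (3·δu/u)²) = √(0.00872 + 0.00143 + 0.119) = 0.359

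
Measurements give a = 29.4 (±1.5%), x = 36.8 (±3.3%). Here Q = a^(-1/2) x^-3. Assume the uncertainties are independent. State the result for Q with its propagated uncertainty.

Q is a product of powers, so relative uncertainties combine in quadrature:
  (−½·δa/a)² = (-0.5×0.0150)² = 5.62e-05;  (-3·δx/x)² = (-3×0.0330)² = 0.00980
δQ/Q = √(0.00986) = 0.0993
Q = 3.7e-06, so δQ = 0.0993 × 3.7e-06 = 3.67e-07.

(3.70 ± 0.367) × 10^-6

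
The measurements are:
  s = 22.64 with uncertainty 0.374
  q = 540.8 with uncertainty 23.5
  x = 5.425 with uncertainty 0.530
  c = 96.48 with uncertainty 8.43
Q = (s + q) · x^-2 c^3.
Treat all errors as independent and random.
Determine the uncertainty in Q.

5.67e+06

Let u = s + q = 563.4. δu = √(δs² + δq²) = √(0.140 + 552) = 23.5, so δu/u = 0.0417.
Q is then a monomial in u, x, c:
δQ/Q = √((δu/u)² + (-2·δx/x)² + (3·δc/c)²) = √(0.00174 + 0.0382 + 0.0687) = 0.330
Q = 1.719e+07, so δQ = 0.330 × 1.719e+07 = 5.67e+06.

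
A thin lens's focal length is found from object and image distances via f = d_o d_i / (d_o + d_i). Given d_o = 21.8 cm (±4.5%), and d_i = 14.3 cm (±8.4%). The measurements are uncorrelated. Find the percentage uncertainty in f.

∂f/∂d_o = (d_i/(d_o+d_i))² = 0.157;  ∂f/∂d_i = (d_o/(d_o+d_i))² = 0.365
δf = √((∂f/∂d_o · δd_o)² + (∂f/∂d_i · δd_i)²) = √(0.0237 + 0.192) = 0.464 cm
f = 8.64 cm, so δf/f = 0.464/8.64 = 0.0538.

5.38%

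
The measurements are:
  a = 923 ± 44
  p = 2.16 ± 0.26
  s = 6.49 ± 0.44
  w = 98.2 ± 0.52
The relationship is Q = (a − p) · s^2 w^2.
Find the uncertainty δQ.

Let u = a − p = 921. δu = √(δa² + δp²) = √(1940 + 0.0676) = 44.0, so δu/u = 0.0478.
Q is then a monomial in u, s, w:
δQ/Q = √((δu/u)² + (2·δs/s)² + (2·δw/w)²) = √(0.00228 + 0.0184 + 0.000112) = 0.144
Q = 3.74e+08, so δQ = 0.144 × 3.74e+08 = 5.39e+07.

5.39e+07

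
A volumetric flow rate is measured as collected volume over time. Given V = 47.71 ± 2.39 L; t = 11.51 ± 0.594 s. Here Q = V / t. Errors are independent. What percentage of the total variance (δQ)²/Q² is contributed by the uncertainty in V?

48.5%

(δQ/Q)² = (1·δV/V)² + (-1·δt/t)²
  V term: (1×0.0501)² = 0.00251
  t term: (-1×0.0516)² = 0.00266
Total = 0.00517. Share from V = 0.00251/0.00517 = 0.485.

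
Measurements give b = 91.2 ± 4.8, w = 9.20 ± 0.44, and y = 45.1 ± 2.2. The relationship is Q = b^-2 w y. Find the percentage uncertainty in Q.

Products/powers → add relative errors in quadrature, weighted by exponent:
  (-2·δb/b)² = (-2×0.0526)² = 0.0111;  (1·δw/w)² = (1×0.0478)² = 0.00229;  (1·δy/y)² = (1×0.0488)² = 0.00238
δQ/Q = √(0.0157) = 0.125

12.5%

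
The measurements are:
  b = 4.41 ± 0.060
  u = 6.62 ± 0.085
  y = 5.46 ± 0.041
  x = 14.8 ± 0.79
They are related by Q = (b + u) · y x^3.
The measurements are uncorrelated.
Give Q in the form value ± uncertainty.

Let w = b + u = 11.0. δw = √(δb² + δu²) = √(0.00360 + 0.00723) = 0.104, so δw/w = 0.00943.
Q is then a monomial in w, y, x:
δQ/Q = √((δw/w)² + (1·δy/y)² + (3·δx/x)²) = √(8.9e-05 + 5.64e-05 + 0.0256) = 0.161
Q = 1.95e+05, so δQ = 0.161 × 1.95e+05 = 31400.

(1.95 ± 0.314) × 10^5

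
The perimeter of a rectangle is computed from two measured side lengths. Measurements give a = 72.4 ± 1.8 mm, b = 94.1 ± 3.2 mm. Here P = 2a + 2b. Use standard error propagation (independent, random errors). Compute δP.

7.34 mm

Each term contributes (cᵢ δxᵢ)² to (δP)²:
  (2·δa)² = 13.0;  (2·δb)² = 41.0
δP = √(53.9) = 7.34 mm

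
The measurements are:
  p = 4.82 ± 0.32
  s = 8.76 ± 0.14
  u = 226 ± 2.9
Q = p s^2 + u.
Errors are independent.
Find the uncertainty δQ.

27.4

Let w = p·s^2 = 370. δw/w = √((1·δp/p)² + (2·δs/s)²) = √(0.00441 + 0.00102) = 0.0737, so δw = 27.3.
Q = w + u: δQ = √(δw² + δu²) = √(743 + 8.41) = 27.4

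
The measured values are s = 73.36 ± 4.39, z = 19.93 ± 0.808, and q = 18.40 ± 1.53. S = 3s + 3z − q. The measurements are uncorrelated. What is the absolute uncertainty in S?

13.5

For a sum/difference, combine absolute errors in quadrature:
  (3·δs)² = 173;  (3·δz)² = 5.88;  (δq)² = 2.34
δS = √(182) = 13.5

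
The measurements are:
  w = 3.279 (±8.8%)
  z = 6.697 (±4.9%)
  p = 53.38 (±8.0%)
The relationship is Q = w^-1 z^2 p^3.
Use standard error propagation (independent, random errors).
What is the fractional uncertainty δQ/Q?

Since Q is a product/quotient, work with relative uncertainties:
  (-1·δw/w)² = (-1×0.0880)² = 0.00774;  (2·δz/z)² = (2×0.0490)² = 0.00960;  (3·δp/p)² = (3×0.0800)² = 0.0576
δQ/Q = √(0.0749) = 0.274

0.274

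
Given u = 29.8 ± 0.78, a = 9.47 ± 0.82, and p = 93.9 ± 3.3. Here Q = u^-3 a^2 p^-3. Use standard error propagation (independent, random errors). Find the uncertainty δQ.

Q is a product of powers, so relative uncertainties combine in quadrature:
  (-3·δu/u)² = (-3×0.0262)² = 0.00617;  (2·δa/a)² = (2×0.0866)² = 0.0300;  (-3·δp/p)² = (-3×0.0351)² = 0.0111
δQ/Q = √(0.0473) = 0.217
Q = 4.09e-09, so δQ = 0.217 × 4.09e-09 = 8.9e-10.

8.9e-10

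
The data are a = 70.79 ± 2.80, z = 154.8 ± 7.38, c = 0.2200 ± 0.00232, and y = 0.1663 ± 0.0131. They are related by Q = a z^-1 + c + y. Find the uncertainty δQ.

Let p = a·z^-1 = 0.4573. δp/p = √((1·δa/a)² + (-1·δz/z)²) = √(0.00156 + 0.00227) = 0.0619, so δp = 0.0283.
Q = p + c + y: δQ = √(δp² + δc² + δy²) = √(0.000802 + 5.38e-06 + 0.000172) = 0.0313

0.0313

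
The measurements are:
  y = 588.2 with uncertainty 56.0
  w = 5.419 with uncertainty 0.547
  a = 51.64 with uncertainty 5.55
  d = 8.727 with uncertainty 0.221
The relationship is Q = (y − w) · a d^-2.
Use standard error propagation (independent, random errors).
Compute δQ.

Let u = y − w = 582.8. δu = √(δy² + δw²) = √(3140 + 0.299) = 56.0, so δu/u = 0.0961.
Q is then a monomial in u, a, d:
δQ/Q = √((δu/u)² + (1·δa/a)² + (-2·δd/d)²) = √(0.00923 + 0.0116 + 0.00257) = 0.153
Q = 395.1, so δQ = 0.153 × 395.1 = 60.4.

60.4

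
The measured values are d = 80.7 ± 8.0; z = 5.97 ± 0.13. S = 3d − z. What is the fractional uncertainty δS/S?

For a sum/difference, combine absolute errors in quadrature:
  (3·δd)² = 576;  (δz)² = 0.0169
δS = √(576) = 24.0
S = 236, so δS/S = 24.0/236 = 0.102.

0.102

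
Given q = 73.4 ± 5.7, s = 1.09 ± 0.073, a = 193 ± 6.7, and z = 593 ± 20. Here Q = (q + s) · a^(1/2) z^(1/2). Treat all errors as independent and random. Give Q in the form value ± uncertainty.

Let u = q + s = 74.5. δu = √(δq² + δs²) = √(32.5 + 0.00533) = 5.70, so δu/u = 0.0765.
Q is then a monomial in u, a, z:
δQ/Q = √((δu/u)² + (½·δa/a)² + (½·δz/z)²) = √(0.00586 + 0.000301 + 0.000284) = 0.0803
Q = 25200, so δQ = 0.0803 × 25200 = 2020.

25200 ± 2020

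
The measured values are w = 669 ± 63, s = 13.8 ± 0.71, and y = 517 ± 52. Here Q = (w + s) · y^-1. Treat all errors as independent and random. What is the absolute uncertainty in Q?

Let u = w + s = 683. δu = √(δw² + δs²) = √(3970 + 0.504) = 63.0, so δu/u = 0.0923.
Q is then a monomial in u, y:
δQ/Q = √((δu/u)² + (-1·δy/y)²) = √(0.00851 + 0.0101) = 0.136
Q = 1.32, so δQ = 0.136 × 1.32 = 0.180.

0.180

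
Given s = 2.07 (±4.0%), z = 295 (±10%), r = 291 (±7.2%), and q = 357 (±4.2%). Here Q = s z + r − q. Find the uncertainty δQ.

70.6

Let p = s·z = 611. δp/p = √((1·δs/s)² + (1·δz/z)²) = √(0.00160 + 0.0100) = 0.108, so δp = 65.8.
Q = p + r − q: δQ = √(δp² + δr² + δq²) = √(4330 + 439 + 225) = 70.6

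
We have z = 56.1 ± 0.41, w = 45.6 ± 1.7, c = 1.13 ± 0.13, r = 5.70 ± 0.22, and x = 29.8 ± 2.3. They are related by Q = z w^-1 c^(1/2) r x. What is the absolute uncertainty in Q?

24.5

Products/powers → add relative errors in quadrature, weighted by exponent:
  (1·δz/z)² = (1×0.00731)² = 5.34e-05;  (-1·δw/w)² = (-1×0.0373)² = 0.00139;  (½·δc/c)² = (0.5×0.115)² = 0.00331;  (1·δr/r)² = (1×0.0386)² = 0.00149;  (1·δx/x)² = (1×0.0772)² = 0.00596
δQ/Q = √(0.0122) = 0.110
Q = 222, so δQ = 0.110 × 222 = 24.5.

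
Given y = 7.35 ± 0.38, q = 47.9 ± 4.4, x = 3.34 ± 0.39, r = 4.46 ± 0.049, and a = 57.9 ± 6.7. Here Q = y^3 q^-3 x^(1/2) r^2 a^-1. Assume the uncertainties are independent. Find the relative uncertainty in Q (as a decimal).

Q is a product of powers, so relative uncertainties combine in quadrature:
  (3·δy/y)² = (3×0.0517)² = 0.0241;  (-3·δq/q)² = (-3×0.0919)² = 0.0759;  (½·δx/x)² = (0.5×0.117)² = 0.00341;  (2·δr/r)² = (2×0.0110)² = 0.000483;  (-1·δa/a)² = (-1×0.116)² = 0.0134
δQ/Q = √(0.117) = 0.342

0.342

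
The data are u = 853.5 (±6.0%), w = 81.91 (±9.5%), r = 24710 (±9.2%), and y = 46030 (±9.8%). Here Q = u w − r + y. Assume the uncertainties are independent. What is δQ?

Let p = u·w = 69910. δp/p = √((1·δu/u)² + (1·δw/w)²) = √(0.00360 + 0.00903) = 0.112, so δp = 7860.
Q = p − r + y: δQ = √(δp² + δr² + δy²) = √(6.17e+07 + 5.17e+06 + 2.03e+07) = 9340

9340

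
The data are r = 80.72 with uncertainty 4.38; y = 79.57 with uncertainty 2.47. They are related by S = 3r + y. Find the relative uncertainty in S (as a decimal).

0.0416

Absolute uncertainties add in quadrature for a linear combination:
  (3·δr)² = 173;  (δy)² = 6.10
δS = √(179) = 13.4
S = 321.7, so δS/S = 13.4/321.7 = 0.0416.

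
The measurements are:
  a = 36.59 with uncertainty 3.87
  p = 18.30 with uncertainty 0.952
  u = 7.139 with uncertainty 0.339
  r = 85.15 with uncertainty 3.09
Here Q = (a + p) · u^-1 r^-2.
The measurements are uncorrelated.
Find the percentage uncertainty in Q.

11.3%

Let w = a + p = 54.89. δw = √(δa² + δp²) = √(15.0 + 0.906) = 3.99, so δw/w = 0.0726.
Q is then a monomial in w, u, r:
δQ/Q = √((δw/w)² + (-1·δu/u)² + (-2·δr/r)²) = √(0.00527 + 0.00225 + 0.00527) = 0.113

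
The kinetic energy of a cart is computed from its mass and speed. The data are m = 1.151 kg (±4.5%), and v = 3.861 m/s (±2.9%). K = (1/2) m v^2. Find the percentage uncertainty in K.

7.34%

Since K is a product/quotient, work with relative uncertainties:
  (1·δm/m)² = (1×0.0450)² = 0.00202;  (2·δv/v)² = (2×0.0290)² = 0.00336
δK/K = √(0.00539) = 0.0734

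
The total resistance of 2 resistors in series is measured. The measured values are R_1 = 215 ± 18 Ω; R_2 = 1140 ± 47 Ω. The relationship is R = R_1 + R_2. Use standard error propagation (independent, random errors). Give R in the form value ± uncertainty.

1360 ± 50.3 Ω

Sums and differences: (δR)² = Σ (cᵢ δxᵢ)².
  (δR_1)² = 324;  (δR_2)² = 2210
δR = √(2530) = 50.3 Ω
R = 1360 Ω.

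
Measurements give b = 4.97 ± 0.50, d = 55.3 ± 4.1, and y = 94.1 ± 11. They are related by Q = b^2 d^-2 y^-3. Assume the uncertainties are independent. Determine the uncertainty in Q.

4.17e-09

Q is a product of powers, so relative uncertainties combine in quadrature:
  (2·δb/b)² = (2×0.101)² = 0.0405;  (-2·δd/d)² = (-2×0.0741)² = 0.0220;  (-3·δy/y)² = (-3×0.117)² = 0.123
δQ/Q = √(0.185) = 0.431
Q = 9.69e-09, so δQ = 0.431 × 9.69e-09 = 4.17e-09.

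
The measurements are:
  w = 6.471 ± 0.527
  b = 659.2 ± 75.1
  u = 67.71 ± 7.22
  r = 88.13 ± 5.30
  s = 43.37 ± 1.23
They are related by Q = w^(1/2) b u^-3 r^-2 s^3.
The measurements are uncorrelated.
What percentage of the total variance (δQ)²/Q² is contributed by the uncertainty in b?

9.36%

(δQ/Q)² = (½·δw/w)² + (1·δb/b)² + (-3·δu/u)² + (-2·δr/r)² + (3·δs/s)²
  w term: (0.5×0.0814)² = 0.00166
  b term: (1×0.114)² = 0.0130
  u term: (-3×0.107)² = 0.102
  r term: (-2×0.0601)² = 0.0145
  s term: (3×0.0284)² = 0.00724
Total = 0.139. Share from b = 0.0130/0.139 = 0.0936.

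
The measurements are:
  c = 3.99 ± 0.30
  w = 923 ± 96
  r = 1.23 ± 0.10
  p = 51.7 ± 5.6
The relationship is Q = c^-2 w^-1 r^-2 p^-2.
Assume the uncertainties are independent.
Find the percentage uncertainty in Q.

32.7%

Relative error in a monomial: (δQ/Q)² = Σ (nᵢ · δxᵢ/xᵢ)².
  (-2·δc/c)² = (-2×0.0752)² = 0.0226;  (-1·δw/w)² = (-1×0.104)² = 0.0108;  (-2·δr/r)² = (-2×0.0813)² = 0.0264;  (-2·δp/p)² = (-2×0.108)² = 0.0469
δQ/Q = √(0.107) = 0.327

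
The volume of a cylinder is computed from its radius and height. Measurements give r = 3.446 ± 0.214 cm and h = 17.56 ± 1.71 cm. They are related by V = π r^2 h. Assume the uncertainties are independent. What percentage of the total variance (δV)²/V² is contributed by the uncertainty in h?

(δV/V)² = (2·δr/r)² + (1·δh/h)²
  r term: (2×0.0621)² = 0.0154
  h term: (1×0.0974)² = 0.00948
Total = 0.0249. Share from h = 0.00948/0.0249 = 0.381.

38.1%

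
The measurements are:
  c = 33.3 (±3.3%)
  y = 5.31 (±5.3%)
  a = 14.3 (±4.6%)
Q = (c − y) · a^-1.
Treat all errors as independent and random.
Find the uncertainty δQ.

Let u = c − y = 28.0. δu = √(δc² + δy²) = √(1.21 + 0.0792) = 1.13, so δu/u = 0.0405.
Q is then a monomial in u, a:
δQ/Q = √((δu/u)² + (-1·δa/a)²) = √(0.00164 + 0.00212) = 0.0613
Q = 1.96, so δQ = 0.0613 × 1.96 = 0.120.

0.120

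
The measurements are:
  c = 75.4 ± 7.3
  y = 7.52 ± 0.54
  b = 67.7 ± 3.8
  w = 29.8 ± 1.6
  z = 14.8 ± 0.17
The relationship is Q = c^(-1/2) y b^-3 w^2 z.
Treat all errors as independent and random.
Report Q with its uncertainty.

For a monomial Q ∝ c^(-1/2), y, b^-3, w^2, z, fractional errors add in quadrature:
  (−½·δc/c)² = (-0.5×0.0968)² = 0.00234;  (1·δy/y)² = (1×0.0718)² = 0.00516;  (-3·δb/b)² = (-3×0.0561)² = 0.0284;  (2·δw/w)² = (2×0.0537)² = 0.0115;  (1·δz/z)² = (1×0.0115)² = 0.000132
δQ/Q = √(0.0475) = 0.218
Q = 0.0367, so δQ = 0.218 × 0.0367 = 0.00800.

0.0367 ± 0.00800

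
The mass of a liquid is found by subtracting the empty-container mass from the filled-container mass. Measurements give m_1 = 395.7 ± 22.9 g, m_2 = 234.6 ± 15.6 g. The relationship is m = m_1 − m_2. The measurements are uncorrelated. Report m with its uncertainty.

Sums and differences: (δm)² = Σ (cᵢ δxᵢ)².
  (δm_1)² = 524;  (δm_2)² = 243
δm = √(768) = 27.7 g
m = 161.1 g.

161.1 ± 27.7 g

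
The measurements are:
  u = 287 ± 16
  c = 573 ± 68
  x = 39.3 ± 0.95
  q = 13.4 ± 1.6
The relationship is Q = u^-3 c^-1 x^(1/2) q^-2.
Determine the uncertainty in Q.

8.12e-13

Since Q is a product/quotient, work with relative uncertainties:
  (-3·δu/u)² = (-3×0.0557)² = 0.0280;  (-1·δc/c)² = (-1×0.119)² = 0.0141;  (½·δx/x)² = (0.5×0.0242)² = 0.000146;  (-2·δq/q)² = (-2×0.119)² = 0.0570
δQ/Q = √(0.0992) = 0.315
Q = 2.58e-12, so δQ = 0.315 × 2.58e-12 = 8.12e-13.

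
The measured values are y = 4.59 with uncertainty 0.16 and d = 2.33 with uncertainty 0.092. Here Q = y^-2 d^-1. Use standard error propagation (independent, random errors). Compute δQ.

0.00163

Relative error in a monomial: (δQ/Q)² = Σ (nᵢ · δxᵢ/xᵢ)².
  (-2·δy/y)² = (-2×0.0349)² = 0.00486;  (-1·δd/d)² = (-1×0.0395)² = 0.00156
δQ/Q = √(0.00642) = 0.0801
Q = 0.0204, so δQ = 0.0801 × 0.0204 = 0.00163.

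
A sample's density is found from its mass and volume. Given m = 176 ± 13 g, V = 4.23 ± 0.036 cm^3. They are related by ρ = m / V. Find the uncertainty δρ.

3.09 g/cm^3

Since ρ is a product/quotient, work with relative uncertainties:
  (1·δm/m)² = (1×0.0739)² = 0.00546;  (-1·δV/V)² = (-1×0.00851)² = 7.24e-05
δρ/ρ = √(0.00553) = 0.0744
ρ = 41.6 g/cm^3, so δρ = 0.0744 × 41.6 = 3.09 g/cm^3.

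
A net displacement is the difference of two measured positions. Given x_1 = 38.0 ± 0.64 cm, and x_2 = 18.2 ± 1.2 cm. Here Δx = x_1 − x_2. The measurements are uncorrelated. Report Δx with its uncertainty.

For a sum/difference, combine absolute errors in quadrature:
  (δx_1)² = 0.410;  (δx_2)² = 1.44
δΔx = √(1.85) = 1.36 cm
Δx = 19.8 cm.

19.8 ± 1.36 cm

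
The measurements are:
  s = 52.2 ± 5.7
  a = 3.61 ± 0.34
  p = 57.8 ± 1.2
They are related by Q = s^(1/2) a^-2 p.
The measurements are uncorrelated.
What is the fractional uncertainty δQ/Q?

0.197

Products/powers → add relative errors in quadrature, weighted by exponent:
  (½·δs/s)² = (0.5×0.109)² = 0.00298;  (-2·δa/a)² = (-2×0.0942)² = 0.0355;  (1·δp/p)² = (1×0.0208)² = 0.000431
δQ/Q = √(0.0389) = 0.197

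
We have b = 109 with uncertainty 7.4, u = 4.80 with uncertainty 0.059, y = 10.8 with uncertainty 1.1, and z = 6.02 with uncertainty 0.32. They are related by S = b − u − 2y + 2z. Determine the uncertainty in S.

S is a linear combination, so absolute uncertainties add in quadrature:
  (δb)² = 54.8;  (δu)² = 0.00348;  (2·δy)² = 4.84;  (2·δz)² = 0.410
δS = √(60.0) = 7.75

7.75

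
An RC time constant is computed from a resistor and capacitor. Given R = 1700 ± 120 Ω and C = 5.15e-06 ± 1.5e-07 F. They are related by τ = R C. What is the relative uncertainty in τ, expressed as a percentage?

For a monomial τ ∝ R, C, fractional errors add in quadrature:
  (1·δR/R)² = (1×0.0706)² = 0.00498;  (1·δC/C)² = (1×0.0291)² = 0.000848
δτ/τ = √(0.00583) = 0.0764

7.64%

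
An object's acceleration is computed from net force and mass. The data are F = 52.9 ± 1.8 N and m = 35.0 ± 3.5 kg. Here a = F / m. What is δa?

0.160 m/s^2

Relative error in a monomial: (δa/a)² = Σ (nᵢ · δxᵢ/xᵢ)².
  (1·δF/F)² = (1×0.0340)² = 0.00116;  (-1·δm/m)² = (-1×0.100)² = 0.0100
δa/a = √(0.0112) = 0.106
a = 1.51 m/s^2, so δa = 0.106 × 1.51 = 0.160 m/s^2.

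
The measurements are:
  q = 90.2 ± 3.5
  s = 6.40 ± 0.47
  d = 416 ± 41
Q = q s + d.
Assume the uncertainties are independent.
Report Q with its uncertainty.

Let p = q·s = 577. δp/p = √((1·δq/q)² + (1·δs/s)²) = √(0.00151 + 0.00539) = 0.0831, so δp = 47.9.
Q = p + d: δQ = √(δp² + δd²) = √(2300 + 1680) = 63.1
Q = 993.

993 ± 63.1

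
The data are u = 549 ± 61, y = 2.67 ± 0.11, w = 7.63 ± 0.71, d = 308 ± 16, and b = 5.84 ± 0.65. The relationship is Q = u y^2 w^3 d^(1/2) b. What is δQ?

5.91e+07

Since Q is a product/quotient, work with relative uncertainties:
  (1·δu/u)² = (1×0.111)² = 0.0123;  (2·δy/y)² = (2×0.0412)² = 0.00679;  (3·δw/w)² = (3×0.0931)² = 0.0779;  (½·δd/d)² = (0.5×0.0519)² = 0.000675;  (1·δb/b)² = (1×0.111)² = 0.0124
δQ/Q = √(0.110) = 0.332
Q = 1.78e+08, so δQ = 0.332 × 1.78e+08 = 5.91e+07.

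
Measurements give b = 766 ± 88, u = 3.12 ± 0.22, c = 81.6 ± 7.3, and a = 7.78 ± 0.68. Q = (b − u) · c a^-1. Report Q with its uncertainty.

8000 ± 1360

Let w = b − u = 763. δw = √(δb² + δu²) = √(7740 + 0.0484) = 88.0, so δw/w = 0.115.
Q is then a monomial in w, c, a:
δQ/Q = √((δw/w)² + (1·δc/c)² + (-1·δa/a)²) = √(0.0133 + 0.00800 + 0.00764) = 0.170
Q = 8000, so δQ = 0.170 × 8000 = 1360.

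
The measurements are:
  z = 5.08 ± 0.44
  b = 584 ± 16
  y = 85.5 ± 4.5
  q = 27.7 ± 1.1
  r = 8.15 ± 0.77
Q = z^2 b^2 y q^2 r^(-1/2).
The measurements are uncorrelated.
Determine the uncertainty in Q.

Since Q is a product/quotient, work with relative uncertainties:
  (2·δz/z)² = (2×0.0866)² = 0.0300;  (2·δb/b)² = (2×0.0274)² = 0.00300;  (1·δy/y)² = (1×0.0526)² = 0.00277;  (2·δq/q)² = (2×0.0397)² = 0.00631;  (−½·δr/r)² = (-0.5×0.0945)² = 0.00223
δQ/Q = √(0.0443) = 0.211
Q = 2.02e+11, so δQ = 0.211 × 2.02e+11 = 4.26e+10.

4.26e+10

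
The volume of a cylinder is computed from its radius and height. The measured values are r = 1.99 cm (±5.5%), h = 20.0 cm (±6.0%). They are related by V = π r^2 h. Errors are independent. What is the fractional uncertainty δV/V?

0.125

Since V is a product/quotient, work with relative uncertainties:
  (2·δr/r)² = (2×0.0550)² = 0.0121;  (1·δh/h)² = (1×0.0600)² = 0.00360
δV/V = √(0.0157) = 0.125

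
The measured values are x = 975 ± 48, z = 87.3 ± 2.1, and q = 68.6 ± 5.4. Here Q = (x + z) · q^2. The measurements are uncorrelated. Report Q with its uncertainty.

Let u = x + z = 1060. δu = √(δx² + δz²) = √(2300 + 4.41) = 48.0, so δu/u = 0.0452.
Q is then a monomial in u, q:
δQ/Q = √((δu/u)² + (2·δq/q)²) = √(0.00205 + 0.0248) = 0.164
Q = 5e+06, so δQ = 0.164 × 5e+06 = 8.19e+05.

(5.00 ± 0.819) × 10^6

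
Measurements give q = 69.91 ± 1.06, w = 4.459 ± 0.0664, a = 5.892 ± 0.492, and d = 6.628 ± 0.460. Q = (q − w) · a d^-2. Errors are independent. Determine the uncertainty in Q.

Let u = q − w = 65.45. δu = √(δq² + δw²) = √(1.12 + 0.00441) = 1.06, so δu/u = 0.0162.
Q is then a monomial in u, a, d:
δQ/Q = √((δu/u)² + (1·δa/a)² + (-2·δd/d)²) = √(0.000263 + 0.00697 + 0.0193) = 0.163
Q = 8.778, so δQ = 0.163 × 8.778 = 1.43.

1.43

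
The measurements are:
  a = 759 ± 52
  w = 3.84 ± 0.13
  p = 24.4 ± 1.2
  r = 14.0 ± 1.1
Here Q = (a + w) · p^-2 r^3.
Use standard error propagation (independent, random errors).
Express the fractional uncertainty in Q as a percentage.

26.4%

Let u = a + w = 763. δu = √(δa² + δw²) = √(2700 + 0.0169) = 52.0, so δu/u = 0.0682.
Q is then a monomial in u, p, r:
δQ/Q = √((δu/u)² + (-2·δp/p)² + (3·δr/r)²) = √(0.00465 + 0.00967 + 0.0556) = 0.264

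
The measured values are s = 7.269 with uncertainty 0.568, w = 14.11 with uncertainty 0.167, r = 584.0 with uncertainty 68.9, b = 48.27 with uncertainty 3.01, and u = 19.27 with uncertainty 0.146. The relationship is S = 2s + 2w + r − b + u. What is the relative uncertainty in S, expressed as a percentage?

11.5%

Absolute uncertainties add in quadrature for a linear combination:
  (2·δs)² = 1.29;  (2·δw)² = 0.112;  (δr)² = 4750;  (δb)² = 9.06;  (δu)² = 0.0213
δS = √(4760) = 69.0
S = 597.8, so δS/S = 69.0/597.8 = 0.115.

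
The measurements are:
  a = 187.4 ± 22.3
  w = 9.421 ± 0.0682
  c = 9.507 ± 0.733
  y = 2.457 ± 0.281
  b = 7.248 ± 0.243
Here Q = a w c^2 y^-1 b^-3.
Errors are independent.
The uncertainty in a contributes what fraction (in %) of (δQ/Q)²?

23.1%

(δQ/Q)² = (1·δa/a)² + (1·δw/w)² + (2·δc/c)² + (-1·δy/y)² + (-3·δb/b)²
  a term: (1×0.119)² = 0.0142
  w term: (1×0.00724)² = 5.24e-05
  c term: (2×0.0771)² = 0.0238
  y term: (-1×0.114)² = 0.0131
  b term: (-3×0.0335)² = 0.0101
Total = 0.0612. Share from a = 0.0142/0.0612 = 0.231.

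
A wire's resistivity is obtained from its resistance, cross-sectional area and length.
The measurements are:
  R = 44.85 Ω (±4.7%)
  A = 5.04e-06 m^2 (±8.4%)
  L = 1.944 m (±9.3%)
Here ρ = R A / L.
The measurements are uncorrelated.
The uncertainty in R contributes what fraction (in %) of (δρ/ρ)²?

12.3%

(δρ/ρ)² = (1·δR/R)² + (1·δA/A)² + (-1·δL/L)²
  R term: (1×0.0470)² = 0.00221
  A term: (1×0.0840)² = 0.00706
  L term: (-1×0.0930)² = 0.00865
Total = 0.0179. Share from R = 0.00221/0.0179 = 0.123.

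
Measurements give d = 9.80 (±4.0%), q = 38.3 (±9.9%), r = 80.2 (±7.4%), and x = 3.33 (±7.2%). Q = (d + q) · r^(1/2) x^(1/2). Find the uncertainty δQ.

Let u = d + q = 48.1. δu = √(δd² + δq²) = √(0.154 + 14.4) = 3.81, so δu/u = 0.0792.
Q is then a monomial in u, r, x:
δQ/Q = √((δu/u)² + (½·δr/r)² + (½·δx/x)²) = √(0.00628 + 0.00137 + 0.00130) = 0.0946
Q = 786, so δQ = 0.0946 × 786 = 74.3.

74.3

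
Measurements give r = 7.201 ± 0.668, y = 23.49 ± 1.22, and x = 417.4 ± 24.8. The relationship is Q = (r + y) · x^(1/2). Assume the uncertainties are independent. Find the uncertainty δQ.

34.0

Let u = r + y = 30.69. δu = √(δr² + δy²) = √(0.446 + 1.49) = 1.39, so δu/u = 0.0453.
Q is then a monomial in u, x:
δQ/Q = √((δu/u)² + (½·δx/x)²) = √(0.00205 + 0.000883) = 0.0542
Q = 627.0, so δQ = 0.0542 × 627.0 = 34.0.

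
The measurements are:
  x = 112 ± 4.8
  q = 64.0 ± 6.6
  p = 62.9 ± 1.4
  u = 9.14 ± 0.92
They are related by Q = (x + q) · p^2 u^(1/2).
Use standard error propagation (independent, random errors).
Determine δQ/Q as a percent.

8.16%

Let w = x + q = 176. δw = √(δx² + δq²) = √(23.0 + 43.6) = 8.16, so δw/w = 0.0464.
Q is then a monomial in w, p, u:
δQ/Q = √((δw/w)² + (2·δp/p)² + (½·δu/u)²) = √(0.00215 + 0.00198 + 0.00253) = 0.0816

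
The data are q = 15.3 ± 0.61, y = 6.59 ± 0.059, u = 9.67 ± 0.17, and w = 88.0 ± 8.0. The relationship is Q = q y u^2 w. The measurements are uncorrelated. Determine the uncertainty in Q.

Since Q is a product/quotient, work with relative uncertainties:
  (1·δq/q)² = (1×0.0399)² = 0.00159;  (1·δy/y)² = (1×0.00895)² = 8.02e-05;  (2·δu/u)² = (2×0.0176)² = 0.00124;  (1·δw/w)² = (1×0.0909)² = 0.00826
δQ/Q = √(0.0112) = 0.106
Q = 8.3e+05, so δQ = 0.106 × 8.3e+05 = 87700.

87700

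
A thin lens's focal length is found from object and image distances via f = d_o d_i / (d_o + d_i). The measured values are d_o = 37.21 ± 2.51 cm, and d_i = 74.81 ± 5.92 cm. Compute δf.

1.30 cm

∂f/∂d_o = (d_i/(d_o+d_i))² = 0.446;  ∂f/∂d_i = (d_o/(d_o+d_i))² = 0.110
δf = √((∂f/∂d_o · δd_o)² + (∂f/∂d_i · δd_i)²) = √(1.25 + 0.427) = 1.30 cm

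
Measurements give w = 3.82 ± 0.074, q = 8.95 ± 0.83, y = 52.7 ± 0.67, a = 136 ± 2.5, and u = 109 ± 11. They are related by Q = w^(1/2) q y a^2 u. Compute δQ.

2.65e+08

Each factor contributes (exponent × relative error)² to (δQ/Q)²:
  (½·δw/w)² = (0.5×0.0194)² = 9.38e-05;  (1·δq/q)² = (1×0.0927)² = 0.00860;  (1·δy/y)² = (1×0.0127)² = 0.000162;  (2·δa/a)² = (2×0.0184)² = 0.00135;  (1·δu/u)² = (1×0.101)² = 0.0102
δQ/Q = √(0.0204) = 0.143
Q = 1.86e+09, so δQ = 0.143 × 1.86e+09 = 2.65e+08.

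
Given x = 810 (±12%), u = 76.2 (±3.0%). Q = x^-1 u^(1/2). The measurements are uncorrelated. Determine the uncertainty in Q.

Q is a product of powers, so relative uncertainties combine in quadrature:
  (-1·δx/x)² = (-1×0.120)² = 0.0144;  (½·δu/u)² = (0.5×0.0300)² = 0.000225
δQ/Q = √(0.0146) = 0.121
Q = 0.0108, so δQ = 0.121 × 0.0108 = 0.00130.

0.00130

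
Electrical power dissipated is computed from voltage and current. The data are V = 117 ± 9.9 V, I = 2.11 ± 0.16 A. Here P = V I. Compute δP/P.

0.114

Relative error in a monomial: (δP/P)² = Σ (nᵢ · δxᵢ/xᵢ)².
  (1·δV/V)² = (1×0.0846)² = 0.00716;  (1·δI/I)² = (1×0.0758)² = 0.00575
δP/P = √(0.0129) = 0.114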